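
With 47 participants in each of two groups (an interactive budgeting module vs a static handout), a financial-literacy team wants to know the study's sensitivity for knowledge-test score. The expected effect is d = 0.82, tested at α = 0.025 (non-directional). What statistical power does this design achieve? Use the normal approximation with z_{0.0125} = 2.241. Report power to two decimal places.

For two equal groups, power = Φ(d·√(n/2) − z_{α/2}).
d·√(n/2) = 0.82 × √(47/2) = 0.82 × 4.848 = 3.975.
z_β = 3.975 − 2.241 = 1.734.
Power = Φ(1.734) = 0.959.

power ≈ 0.96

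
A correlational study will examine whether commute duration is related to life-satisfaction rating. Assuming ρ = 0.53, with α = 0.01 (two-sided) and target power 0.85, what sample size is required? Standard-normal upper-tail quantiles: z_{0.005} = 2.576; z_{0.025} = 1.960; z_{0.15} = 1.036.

n = 41

Fisher's z: C = ½·ln((1+r)/(1−r)) = ½·ln(3.2553) = 0.5901.
n = ((z_{α/2} + z_β)/C)² + 3.
(2.576 + 1.036) / 0.5901 = 3.612 / 0.5901 = 6.121.
n = 6.121² + 3 = 37.47 + 3 = 40.5.
Round up.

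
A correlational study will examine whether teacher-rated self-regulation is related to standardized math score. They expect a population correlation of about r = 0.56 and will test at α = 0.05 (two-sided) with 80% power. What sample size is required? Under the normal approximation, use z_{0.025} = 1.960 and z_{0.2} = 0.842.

Fisher's z: C = ½·ln((1+r)/(1−r)) = ½·ln(3.5455) = 0.6328.
n = ((z_{α/2} + z_β)/C)² + 3.
(1.960 + 0.842) / 0.6328 = 2.802 / 0.6328 = 4.428.
n = 4.428² + 3 = 19.61 + 3 = 22.6.
Round up.

n = 23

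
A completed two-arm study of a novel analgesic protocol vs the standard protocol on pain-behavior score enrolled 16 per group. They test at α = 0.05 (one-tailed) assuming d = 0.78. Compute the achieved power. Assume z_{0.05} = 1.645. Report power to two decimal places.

For two equal groups, power = Φ(d·√(n/2) − z_{α}).
d·√(n/2) = 0.78 × √(16/2) = 0.78 × 2.828 = 2.206.
z_β = 2.206 − 1.645 = 0.561.
Power = Φ(0.561) = 0.713.

power ≈ 0.71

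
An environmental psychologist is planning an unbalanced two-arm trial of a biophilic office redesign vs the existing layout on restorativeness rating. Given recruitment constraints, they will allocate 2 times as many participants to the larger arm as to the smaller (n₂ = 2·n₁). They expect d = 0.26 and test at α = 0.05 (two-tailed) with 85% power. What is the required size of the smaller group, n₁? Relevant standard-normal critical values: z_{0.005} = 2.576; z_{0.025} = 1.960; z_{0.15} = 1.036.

n₁ = 200

With allocation ratio k = n₂/n₁ = 2, Var(x̄₁−x̄₂) = σ²(1/n₁ + 1/(k·n₁)) = σ²·(k+1)/(k·n₁).
So n₁ = (1 + 1/k)·((z_{α/2} + z_β)/d)² = 1.500 × (2.996/0.26)².
n₁ = 1.500 × 132.78 = 199.2.
Round up: n₁ = 200, giving n₂ = 2 × 200 = 400.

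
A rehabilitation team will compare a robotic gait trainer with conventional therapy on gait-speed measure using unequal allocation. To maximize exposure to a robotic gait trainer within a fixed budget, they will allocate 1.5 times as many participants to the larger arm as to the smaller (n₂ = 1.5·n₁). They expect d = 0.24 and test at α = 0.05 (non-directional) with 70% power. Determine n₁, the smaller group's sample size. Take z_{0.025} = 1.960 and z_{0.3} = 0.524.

With allocation ratio k = n₂/n₁ = 1.5, Var(x̄₁−x̄₂) = σ²(1/n₁ + 1/(k·n₁)) = σ²·(k+1)/(k·n₁).
So n₁ = (1 + 1/k)·((z_{α/2} + z_β)/d)² = 1.667 × (2.484/0.24)².
n₁ = 1.667 × 107.12 = 178.5.
Round up: n₁ = 179, giving n₂ = ⌈1.5 × 179⌉ = ⌈268.5⌉ = 269.

n₁ = 179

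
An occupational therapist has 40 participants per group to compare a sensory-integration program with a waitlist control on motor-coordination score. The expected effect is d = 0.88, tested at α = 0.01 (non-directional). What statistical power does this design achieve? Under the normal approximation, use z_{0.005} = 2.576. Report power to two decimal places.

For two equal groups, power = Φ(d·√(n/2) − z_{α/2}).
d·√(n/2) = 0.88 × √(40/2) = 0.88 × 4.472 = 3.935.
z_β = 3.935 − 2.576 = 1.359.
Power = Φ(1.359) = 0.913.

power ≈ 0.91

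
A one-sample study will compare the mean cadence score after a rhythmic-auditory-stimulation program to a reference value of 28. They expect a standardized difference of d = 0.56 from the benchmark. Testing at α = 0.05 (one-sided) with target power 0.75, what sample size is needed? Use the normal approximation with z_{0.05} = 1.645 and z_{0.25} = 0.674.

n = 18

For a one-sample test: n = ((z_{α} + z_β) / d)².
z_{α} + z_β = 1.645 + 0.674 = 2.319.
n = (2.319 / 0.56)² = 4.141² = 17.15.
Round up.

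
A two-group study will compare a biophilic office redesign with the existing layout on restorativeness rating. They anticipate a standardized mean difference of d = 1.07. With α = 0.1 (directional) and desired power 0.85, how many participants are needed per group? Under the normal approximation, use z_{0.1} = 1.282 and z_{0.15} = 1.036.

For two independent groups with equal n: n = 2·((z_{α} + z_β) / d)².
z_{α} + z_β = 1.282 + 1.036 = 2.318.
n = 2 × (2.318 / 1.07)² = 2 × 2.166² = 2 × 4.69 = 9.4.
Round up to the next whole participant.

n = 10 per group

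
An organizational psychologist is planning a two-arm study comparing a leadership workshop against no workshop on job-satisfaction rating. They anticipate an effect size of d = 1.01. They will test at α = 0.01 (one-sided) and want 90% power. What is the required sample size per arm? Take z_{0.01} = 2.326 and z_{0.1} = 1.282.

n = 26 per group

For two independent groups with equal n: n = 2·((z_{α} + z_β) / d)².
z_{α} + z_β = 2.326 + 1.282 = 3.608.
n = 2 × (3.608 / 1.01)² = 2 × 3.572² = 2 × 12.76 = 25.5.
Round up to the next whole participant.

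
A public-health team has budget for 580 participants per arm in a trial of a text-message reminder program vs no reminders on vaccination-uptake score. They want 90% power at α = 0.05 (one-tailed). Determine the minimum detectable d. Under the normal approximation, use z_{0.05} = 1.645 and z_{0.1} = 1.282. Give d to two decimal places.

For two independent groups of n = 580 each: d_min = (z_{α} + z_β)·√(2/n).
z-sum = 1.645 + 1.282 = 2.927.
d_min = 2.927 × √(2/580) = 2.927 × 0.0587 = 0.172.

d_min ≈ 0.17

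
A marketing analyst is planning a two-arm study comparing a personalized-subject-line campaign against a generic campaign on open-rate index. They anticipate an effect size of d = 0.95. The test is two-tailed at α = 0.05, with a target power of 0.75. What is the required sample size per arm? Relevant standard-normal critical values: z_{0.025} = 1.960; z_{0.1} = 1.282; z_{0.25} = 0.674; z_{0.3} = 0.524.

For two independent groups with equal n: n = 2·((z_{α/2} + z_β) / d)².
z_{α/2} + z_β = 1.960 + 0.674 = 2.634.
n = 2 × (2.634 / 0.95)² = 2 × 2.773² = 2 × 7.69 = 15.4.
Round up to the next whole participant.

n = 16 per group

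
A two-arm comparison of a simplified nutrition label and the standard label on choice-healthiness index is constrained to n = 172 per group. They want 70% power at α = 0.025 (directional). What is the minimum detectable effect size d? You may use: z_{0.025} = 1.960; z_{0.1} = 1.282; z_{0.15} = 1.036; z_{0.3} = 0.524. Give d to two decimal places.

For two independent groups of n = 172 each: d_min = (z_{α} + z_β)·√(2/n).
z-sum = 1.960 + 0.524 = 2.484.
d_min = 2.484 × √(2/172) = 2.484 × 0.1078 = 0.268.

d_min ≈ 0.27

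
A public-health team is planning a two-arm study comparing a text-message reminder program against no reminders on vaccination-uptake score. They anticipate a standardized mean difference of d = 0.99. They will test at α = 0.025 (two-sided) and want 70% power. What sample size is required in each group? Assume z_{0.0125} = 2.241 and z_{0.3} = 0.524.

For two independent groups with equal n: n = 2·((z_{α/2} + z_β) / d)².
z_{α/2} + z_β = 2.241 + 0.524 = 2.765.
n = 2 × (2.765 / 0.99)² = 2 × 2.793² = 2 × 7.80 = 15.6.
Round up to the next whole participant.

n = 16 per group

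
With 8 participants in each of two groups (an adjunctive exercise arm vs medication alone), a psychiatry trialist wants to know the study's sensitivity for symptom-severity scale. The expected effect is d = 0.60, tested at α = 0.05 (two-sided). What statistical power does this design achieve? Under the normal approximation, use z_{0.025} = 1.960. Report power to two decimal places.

power ≈ 0.22

For two equal groups, power = Φ(d·√(n/2) − z_{α/2}).
d·√(n/2) = 0.60 × √(8/2) = 0.60 × 2.000 = 1.200.
z_β = 1.200 − 1.960 = -0.760.
Power = Φ(-0.760) = 0.224.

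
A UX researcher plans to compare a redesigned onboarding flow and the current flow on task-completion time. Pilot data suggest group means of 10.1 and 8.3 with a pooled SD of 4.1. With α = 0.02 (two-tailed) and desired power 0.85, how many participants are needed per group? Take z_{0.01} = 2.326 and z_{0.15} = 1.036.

Cohen's d = |M₁ − M₂| / SD_pooled = |10.1 − 8.3| / 4.1 = 1.8 / 4.1 = 0.439.
For two independent groups with equal n: n = 2·((z_{α/2} + z_β) / d)².
z_{α/2} + z_β = 2.326 + 1.036 = 3.362.
n = 2 × (3.362 / 0.439)² = 2 × 7.658² = 2 × 58.65 = 117.3.
Round up to the next whole participant.

n = 118 per group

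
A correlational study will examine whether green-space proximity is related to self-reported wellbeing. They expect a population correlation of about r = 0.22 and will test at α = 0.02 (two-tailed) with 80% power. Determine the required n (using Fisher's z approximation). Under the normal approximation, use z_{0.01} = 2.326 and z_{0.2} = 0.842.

n = 204

Fisher's z: C = ½·ln((1+r)/(1−r)) = ½·ln(1.5641) = 0.2237.
n = ((z_{α/2} + z_β)/C)² + 3.
(2.326 + 0.842) / 0.2237 = 3.168 / 0.2237 = 14.162.
n = 14.162² + 3 = 200.56 + 3 = 203.6.
Round up.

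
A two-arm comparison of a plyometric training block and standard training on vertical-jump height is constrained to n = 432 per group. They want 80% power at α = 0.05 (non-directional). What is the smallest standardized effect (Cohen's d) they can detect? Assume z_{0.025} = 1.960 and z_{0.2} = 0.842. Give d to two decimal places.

For two independent groups of n = 432 each: d_min = (z_{α/2} + z_β)·√(2/n).
z-sum = 1.960 + 0.842 = 2.802.
d_min = 2.802 × √(2/432) = 2.802 × 0.0680 = 0.191.

d_min ≈ 0.19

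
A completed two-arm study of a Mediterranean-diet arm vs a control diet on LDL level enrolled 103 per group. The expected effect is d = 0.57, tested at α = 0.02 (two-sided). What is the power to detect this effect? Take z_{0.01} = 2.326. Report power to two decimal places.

power ≈ 0.96

For two equal groups, power = Φ(d·√(n/2) − z_{α/2}).
d·√(n/2) = 0.57 × √(103/2) = 0.57 × 7.176 = 4.091.
z_β = 4.091 − 2.326 = 1.765.
Power = Φ(1.765) = 0.961.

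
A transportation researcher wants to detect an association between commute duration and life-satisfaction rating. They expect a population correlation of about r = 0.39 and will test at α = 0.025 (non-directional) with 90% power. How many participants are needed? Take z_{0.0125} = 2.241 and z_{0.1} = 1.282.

Fisher's z: C = ½·ln((1+r)/(1−r)) = ½·ln(2.2787) = 0.4118.
n = ((z_{α/2} + z_β)/C)² + 3.
(2.241 + 1.282) / 0.4118 = 3.523 / 0.4118 = 8.555.
n = 8.555² + 3 = 73.19 + 3 = 76.2.
Round up.

n = 77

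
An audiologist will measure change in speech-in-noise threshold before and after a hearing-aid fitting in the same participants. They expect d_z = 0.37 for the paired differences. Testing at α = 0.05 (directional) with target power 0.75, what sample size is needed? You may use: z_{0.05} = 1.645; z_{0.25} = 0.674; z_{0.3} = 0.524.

For a paired (one-sample on differences) test: n = ((z_{α} + z_β) / d)².
z_{α} + z_β = 1.645 + 0.674 = 2.319.
n = (2.319 / 0.37)² = 6.268² = 39.28.
Round up.

n = 40 pairs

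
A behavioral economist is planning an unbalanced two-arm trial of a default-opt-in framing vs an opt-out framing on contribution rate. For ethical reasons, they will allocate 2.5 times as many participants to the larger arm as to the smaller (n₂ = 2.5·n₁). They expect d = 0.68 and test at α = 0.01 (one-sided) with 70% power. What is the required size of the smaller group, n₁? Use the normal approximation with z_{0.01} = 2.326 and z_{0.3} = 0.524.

n₁ = 25

With allocation ratio k = n₂/n₁ = 2.5, Var(x̄₁−x̄₂) = σ²(1/n₁ + 1/(k·n₁)) = σ²·(k+1)/(k·n₁).
So n₁ = (1 + 1/k)·((z_{α} + z_β)/d)² = 1.400 × (2.850/0.68)².
n₁ = 1.400 × 17.57 = 24.6.
Round up: n₁ = 25, giving n₂ = ⌈2.5 × 25⌉ = ⌈62.5⌉ = 63.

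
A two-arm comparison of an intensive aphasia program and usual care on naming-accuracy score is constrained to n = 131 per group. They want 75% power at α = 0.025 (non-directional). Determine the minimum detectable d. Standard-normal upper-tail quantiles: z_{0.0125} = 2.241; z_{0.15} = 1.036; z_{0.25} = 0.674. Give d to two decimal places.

d_min ≈ 0.36

For two independent groups of n = 131 each: d_min = (z_{α/2} + z_β)·√(2/n).
z-sum = 2.241 + 0.674 = 2.915.
d_min = 2.915 × √(2/131) = 2.915 × 0.1236 = 0.360.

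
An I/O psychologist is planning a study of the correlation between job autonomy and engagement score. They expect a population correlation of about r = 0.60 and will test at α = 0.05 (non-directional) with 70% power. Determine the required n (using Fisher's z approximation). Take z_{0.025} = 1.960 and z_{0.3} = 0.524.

Fisher's z: C = ½·ln((1+r)/(1−r)) = ½·ln(4.0000) = 0.6931.
n = ((z_{α/2} + z_β)/C)² + 3.
(1.960 + 0.524) / 0.6931 = 2.484 / 0.6931 = 3.584.
n = 3.584² + 3 = 12.84 + 3 = 15.8.
Round up.

n = 16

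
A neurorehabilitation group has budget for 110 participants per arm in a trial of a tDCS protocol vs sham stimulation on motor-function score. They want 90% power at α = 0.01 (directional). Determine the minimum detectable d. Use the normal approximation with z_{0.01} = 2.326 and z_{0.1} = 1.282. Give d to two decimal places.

d_min ≈ 0.49

For two independent groups of n = 110 each: d_min = (z_{α} + z_β)·√(2/n).
z-sum = 2.326 + 1.282 = 3.608.
d_min = 3.608 × √(2/110) = 3.608 × 0.1348 = 0.487.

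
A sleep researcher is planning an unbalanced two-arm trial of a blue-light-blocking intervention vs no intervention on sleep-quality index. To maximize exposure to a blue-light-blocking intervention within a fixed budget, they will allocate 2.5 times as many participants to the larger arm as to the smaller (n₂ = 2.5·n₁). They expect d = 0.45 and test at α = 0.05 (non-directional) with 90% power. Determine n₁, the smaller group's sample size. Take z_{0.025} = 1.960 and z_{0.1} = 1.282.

n₁ = 73

With allocation ratio k = n₂/n₁ = 2.5, Var(x̄₁−x̄₂) = σ²(1/n₁ + 1/(k·n₁)) = σ²·(k+1)/(k·n₁).
So n₁ = (1 + 1/k)·((z_{α/2} + z_β)/d)² = 1.400 × (3.242/0.45)².
n₁ = 1.400 × 51.90 = 72.7.
Round up: n₁ = 73, giving n₂ = ⌈2.5 × 73⌉ = ⌈182.5⌉ = 183.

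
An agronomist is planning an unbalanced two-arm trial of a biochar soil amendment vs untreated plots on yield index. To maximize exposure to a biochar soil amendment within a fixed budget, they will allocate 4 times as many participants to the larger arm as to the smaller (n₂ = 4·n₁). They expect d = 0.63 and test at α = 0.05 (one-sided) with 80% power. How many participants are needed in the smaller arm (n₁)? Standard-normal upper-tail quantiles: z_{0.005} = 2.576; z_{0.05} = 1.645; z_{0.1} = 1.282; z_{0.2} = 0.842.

n₁ = 20

With allocation ratio k = n₂/n₁ = 4, Var(x̄₁−x̄₂) = σ²(1/n₁ + 1/(k·n₁)) = σ²·(k+1)/(k·n₁).
So n₁ = (1 + 1/k)·((z_{α} + z_β)/d)² = 1.250 × (2.487/0.63)².
n₁ = 1.250 × 15.58 = 19.5.
Round up: n₁ = 20, giving n₂ = 4 × 20 = 80.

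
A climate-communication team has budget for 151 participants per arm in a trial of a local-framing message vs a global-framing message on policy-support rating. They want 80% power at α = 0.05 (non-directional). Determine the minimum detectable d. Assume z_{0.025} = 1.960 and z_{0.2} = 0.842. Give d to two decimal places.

For two independent groups of n = 151 each: d_min = (z_{α/2} + z_β)·√(2/n).
z-sum = 1.960 + 0.842 = 2.802.
d_min = 2.802 × √(2/151) = 2.802 × 0.1151 = 0.322.

d_min ≈ 0.32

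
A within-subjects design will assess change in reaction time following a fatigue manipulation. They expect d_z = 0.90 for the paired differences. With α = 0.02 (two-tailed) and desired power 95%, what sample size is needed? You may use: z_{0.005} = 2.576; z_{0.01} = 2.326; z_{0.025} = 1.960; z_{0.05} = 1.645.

For a paired (one-sample on differences) test: n = ((z_{α/2} + z_β) / d)².
z_{α/2} + z_β = 2.326 + 1.645 = 3.971.
n = (3.971 / 0.90)² = 4.412² = 19.47.
Round up.

n = 20 pairs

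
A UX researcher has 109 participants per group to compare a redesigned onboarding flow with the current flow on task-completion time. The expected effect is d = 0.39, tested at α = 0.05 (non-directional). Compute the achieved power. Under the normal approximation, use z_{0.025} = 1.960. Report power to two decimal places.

For two equal groups, power = Φ(d·√(n/2) − z_{α/2}).
d·√(n/2) = 0.39 × √(109/2) = 0.39 × 7.382 = 2.879.
z_β = 2.879 − 1.960 = 0.919.
Power = Φ(0.919) = 0.821.

power ≈ 0.82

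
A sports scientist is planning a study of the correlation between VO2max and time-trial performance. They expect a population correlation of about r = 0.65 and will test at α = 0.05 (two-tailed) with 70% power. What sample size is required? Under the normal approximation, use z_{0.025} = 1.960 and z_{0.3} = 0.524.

Fisher's z: C = ½·ln((1+r)/(1−r)) = ½·ln(4.7143) = 0.7753.
n = ((z_{α/2} + z_β)/C)² + 3.
(1.960 + 0.524) / 0.7753 = 2.484 / 0.7753 = 3.204.
n = 3.204² + 3 = 10.27 + 3 = 13.3.
Round up.

n = 14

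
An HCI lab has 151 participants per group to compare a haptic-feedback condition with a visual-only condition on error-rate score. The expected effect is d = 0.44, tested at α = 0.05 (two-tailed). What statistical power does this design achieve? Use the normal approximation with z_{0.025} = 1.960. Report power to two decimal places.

For two equal groups, power = Φ(d·√(n/2) − z_{α/2}).
d·√(n/2) = 0.44 × √(151/2) = 0.44 × 8.689 = 3.823.
z_β = 3.823 − 1.960 = 1.863.
Power = Φ(1.863) = 0.969.

power ≈ 0.97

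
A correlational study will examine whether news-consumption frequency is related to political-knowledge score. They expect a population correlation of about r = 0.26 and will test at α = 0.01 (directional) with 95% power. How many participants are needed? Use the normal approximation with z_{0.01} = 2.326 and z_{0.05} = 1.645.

n = 226

Fisher's z: C = ½·ln((1+r)/(1−r)) = ½·ln(1.7027) = 0.2661.
n = ((z_{α} + z_β)/C)² + 3.
(2.326 + 1.645) / 0.2661 = 3.971 / 0.2661 = 14.923.
n = 14.923² + 3 = 222.69 + 3 = 225.7.
Round up.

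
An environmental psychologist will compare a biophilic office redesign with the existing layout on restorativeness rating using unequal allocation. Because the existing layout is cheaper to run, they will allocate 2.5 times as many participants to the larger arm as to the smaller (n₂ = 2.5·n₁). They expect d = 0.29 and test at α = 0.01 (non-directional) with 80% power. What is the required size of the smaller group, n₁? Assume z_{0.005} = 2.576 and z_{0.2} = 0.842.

n₁ = 195

With allocation ratio k = n₂/n₁ = 2.5, Var(x̄₁−x̄₂) = σ²(1/n₁ + 1/(k·n₁)) = σ²·(k+1)/(k·n₁).
So n₁ = (1 + 1/k)·((z_{α/2} + z_β)/d)² = 1.400 × (3.418/0.29)².
n₁ = 1.400 × 138.91 = 194.5.
Round up: n₁ = 195, giving n₂ = ⌈2.5 × 195⌉ = ⌈487.5⌉ = 488.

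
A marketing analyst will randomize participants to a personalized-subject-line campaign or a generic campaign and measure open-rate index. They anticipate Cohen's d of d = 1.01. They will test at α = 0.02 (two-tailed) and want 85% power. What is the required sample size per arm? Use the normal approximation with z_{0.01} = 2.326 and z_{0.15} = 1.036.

n = 23 per group

For two independent groups with equal n: n = 2·((z_{α/2} + z_β) / d)².
z_{α/2} + z_β = 2.326 + 1.036 = 3.362.
n = 2 × (3.362 / 1.01)² = 2 × 3.329² = 2 × 11.08 = 22.2.
Round up to the next whole participant.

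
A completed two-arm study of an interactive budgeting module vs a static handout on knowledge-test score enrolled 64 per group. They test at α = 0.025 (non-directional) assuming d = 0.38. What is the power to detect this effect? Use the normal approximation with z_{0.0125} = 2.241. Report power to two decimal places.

For two equal groups, power = Φ(d·√(n/2) − z_{α/2}).
d·√(n/2) = 0.38 × √(64/2) = 0.38 × 5.657 = 2.150.
z_β = 2.150 − 2.241 = -0.091.
Power = Φ(-0.091) = 0.464.

power ≈ 0.46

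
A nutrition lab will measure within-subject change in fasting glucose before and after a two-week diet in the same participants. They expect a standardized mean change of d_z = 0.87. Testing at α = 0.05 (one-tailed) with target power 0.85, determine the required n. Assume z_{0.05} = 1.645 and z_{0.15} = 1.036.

n = 10 pairs

For a paired (one-sample on differences) test: n = ((z_{α} + z_β) / d)².
z_{α} + z_β = 1.645 + 1.036 = 2.681.
n = (2.681 / 0.87)² = 3.082² = 9.50.
Round up.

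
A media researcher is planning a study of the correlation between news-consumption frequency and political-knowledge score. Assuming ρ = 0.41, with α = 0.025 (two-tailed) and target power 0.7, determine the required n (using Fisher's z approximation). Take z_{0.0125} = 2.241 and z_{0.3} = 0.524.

Fisher's z: C = ½·ln((1+r)/(1−r)) = ½·ln(2.3898) = 0.4356.
n = ((z_{α/2} + z_β)/C)² + 3.
(2.241 + 0.524) / 0.4356 = 2.765 / 0.4356 = 6.348.
n = 6.348² + 3 = 40.29 + 3 = 43.3.
Round up.

n = 44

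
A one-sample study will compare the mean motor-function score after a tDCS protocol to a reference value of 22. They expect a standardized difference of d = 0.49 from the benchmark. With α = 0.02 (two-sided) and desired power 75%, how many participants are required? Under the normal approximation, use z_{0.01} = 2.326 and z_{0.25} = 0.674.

n = 38

For a one-sample test: n = ((z_{α/2} + z_β) / d)².
z_{α/2} + z_β = 2.326 + 0.674 = 3.000.
n = (3.000 / 0.49)² = 6.122² = 37.48.
Round up.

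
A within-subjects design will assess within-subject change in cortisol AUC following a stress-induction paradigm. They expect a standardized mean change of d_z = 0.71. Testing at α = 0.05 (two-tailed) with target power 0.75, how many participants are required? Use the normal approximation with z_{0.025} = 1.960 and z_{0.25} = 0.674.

n = 14 pairs

For a paired (one-sample on differences) test: n = ((z_{α/2} + z_β) / d)².
z_{α/2} + z_β = 1.960 + 0.674 = 2.634.
n = (2.634 / 0.71)² = 3.710² = 13.76.
Round up.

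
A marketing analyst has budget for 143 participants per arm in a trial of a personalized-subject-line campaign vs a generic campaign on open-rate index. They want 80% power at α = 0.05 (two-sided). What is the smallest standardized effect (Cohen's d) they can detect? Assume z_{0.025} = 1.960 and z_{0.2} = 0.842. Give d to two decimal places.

d_min ≈ 0.33

For two independent groups of n = 143 each: d_min = (z_{α/2} + z_β)·√(2/n).
z-sum = 1.960 + 0.842 = 2.802.
d_min = 2.802 × √(2/143) = 2.802 × 0.1183 = 0.331.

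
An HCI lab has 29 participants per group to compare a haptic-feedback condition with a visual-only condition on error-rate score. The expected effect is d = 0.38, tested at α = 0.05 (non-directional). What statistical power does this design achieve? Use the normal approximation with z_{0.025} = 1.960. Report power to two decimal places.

power ≈ 0.30

For two equal groups, power = Φ(d·√(n/2) − z_{α/2}).
d·√(n/2) = 0.38 × √(29/2) = 0.38 × 3.808 = 1.447.
z_β = 1.447 − 1.960 = -0.513.
Power = Φ(-0.513) = 0.304.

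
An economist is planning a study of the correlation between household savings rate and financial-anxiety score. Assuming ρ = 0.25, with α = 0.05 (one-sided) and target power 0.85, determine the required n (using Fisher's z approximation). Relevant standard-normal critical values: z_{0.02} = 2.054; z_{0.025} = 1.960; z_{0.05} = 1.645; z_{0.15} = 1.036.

n = 114

Fisher's z: C = ½·ln((1+r)/(1−r)) = ½·ln(1.6667) = 0.2554.
n = ((z_{α} + z_β)/C)² + 3.
(1.645 + 1.036) / 0.2554 = 2.681 / 0.2554 = 10.497.
n = 10.497² + 3 = 110.19 + 3 = 113.2.
Round up.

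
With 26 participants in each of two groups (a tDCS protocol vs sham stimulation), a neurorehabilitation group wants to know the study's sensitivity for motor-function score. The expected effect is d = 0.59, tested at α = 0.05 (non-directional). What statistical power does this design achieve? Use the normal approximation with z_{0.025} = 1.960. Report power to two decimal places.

For two equal groups, power = Φ(d·√(n/2) − z_{α/2}).
d·√(n/2) = 0.59 × √(26/2) = 0.59 × 3.606 = 2.127.
z_β = 2.127 − 1.960 = 0.167.
Power = Φ(0.167) = 0.566.

power ≈ 0.57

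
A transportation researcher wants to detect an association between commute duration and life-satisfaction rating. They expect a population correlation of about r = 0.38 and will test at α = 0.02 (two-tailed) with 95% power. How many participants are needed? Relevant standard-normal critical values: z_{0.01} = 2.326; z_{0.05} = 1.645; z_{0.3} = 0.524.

n = 102

Fisher's z: C = ½·ln((1+r)/(1−r)) = ½·ln(2.2258) = 0.4001.
n = ((z_{α/2} + z_β)/C)² + 3.
(2.326 + 1.645) / 0.4001 = 3.971 / 0.4001 = 9.925.
n = 9.925² + 3 = 98.51 + 3 = 101.5.
Round up.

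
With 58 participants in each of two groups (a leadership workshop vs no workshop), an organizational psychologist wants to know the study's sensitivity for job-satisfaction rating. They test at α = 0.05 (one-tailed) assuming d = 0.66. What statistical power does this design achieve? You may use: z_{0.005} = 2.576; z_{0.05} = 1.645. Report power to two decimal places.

For two equal groups, power = Φ(d·√(n/2) − z_{α}).
d·√(n/2) = 0.66 × √(58/2) = 0.66 × 5.385 = 3.554.
z_β = 3.554 − 1.645 = 1.909.
Power = Φ(1.909) = 0.972.

power ≈ 0.97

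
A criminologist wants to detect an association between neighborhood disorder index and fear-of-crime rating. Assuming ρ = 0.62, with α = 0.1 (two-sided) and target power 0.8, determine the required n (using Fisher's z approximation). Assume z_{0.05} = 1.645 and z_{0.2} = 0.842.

n = 15

Fisher's z: C = ½·ln((1+r)/(1−r)) = ½·ln(4.2632) = 0.7250.
n = ((z_{α/2} + z_β)/C)² + 3.
(1.645 + 0.842) / 0.7250 = 2.487 / 0.7250 = 3.430.
n = 3.430² + 3 = 11.77 + 3 = 14.8.
Round up.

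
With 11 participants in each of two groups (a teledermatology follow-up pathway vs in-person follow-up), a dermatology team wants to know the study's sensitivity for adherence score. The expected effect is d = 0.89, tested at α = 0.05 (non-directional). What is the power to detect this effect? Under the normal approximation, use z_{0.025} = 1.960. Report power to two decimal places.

For two equal groups, power = Φ(d·√(n/2) − z_{α/2}).
d·√(n/2) = 0.89 × √(11/2) = 0.89 × 2.345 = 2.087.
z_β = 2.087 − 1.960 = 0.127.
Power = Φ(0.127) = 0.551.

power ≈ 0.55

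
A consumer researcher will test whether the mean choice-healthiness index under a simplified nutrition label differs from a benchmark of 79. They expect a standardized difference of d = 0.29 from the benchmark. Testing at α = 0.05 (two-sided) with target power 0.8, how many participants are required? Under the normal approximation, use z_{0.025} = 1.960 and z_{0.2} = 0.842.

For a one-sample test: n = ((z_{α/2} + z_β) / d)².
z_{α/2} + z_β = 1.960 + 0.842 = 2.802.
n = (2.802 / 0.29)² = 9.662² = 93.36.
Round up.

n = 94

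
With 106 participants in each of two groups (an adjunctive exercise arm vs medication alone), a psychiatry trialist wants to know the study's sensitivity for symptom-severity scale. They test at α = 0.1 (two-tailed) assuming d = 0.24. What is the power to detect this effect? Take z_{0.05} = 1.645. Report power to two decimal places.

For two equal groups, power = Φ(d·√(n/2) − z_{α/2}).
d·√(n/2) = 0.24 × √(106/2) = 0.24 × 7.280 = 1.747.
z_β = 1.747 − 1.645 = 0.102.
Power = Φ(0.102) = 0.541.

power ≈ 0.54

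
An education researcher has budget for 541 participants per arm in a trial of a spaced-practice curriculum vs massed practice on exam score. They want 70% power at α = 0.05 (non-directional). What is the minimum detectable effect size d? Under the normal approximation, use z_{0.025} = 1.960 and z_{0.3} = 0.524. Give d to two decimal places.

For two independent groups of n = 541 each: d_min = (z_{α/2} + z_β)·√(2/n).
z-sum = 1.960 + 0.524 = 2.484.
d_min = 2.484 × √(2/541) = 2.484 × 0.0608 = 0.151.

d_min ≈ 0.15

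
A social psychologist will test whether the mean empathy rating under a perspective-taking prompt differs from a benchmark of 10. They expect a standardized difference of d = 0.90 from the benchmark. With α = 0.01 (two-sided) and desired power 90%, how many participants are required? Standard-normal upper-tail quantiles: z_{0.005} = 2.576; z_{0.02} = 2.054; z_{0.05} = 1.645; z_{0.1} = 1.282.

n = 19

For a one-sample test: n = ((z_{α/2} + z_β) / d)².
z_{α/2} + z_β = 2.576 + 1.282 = 3.858.
n = (3.858 / 0.90)² = 4.287² = 18.38.
Round up.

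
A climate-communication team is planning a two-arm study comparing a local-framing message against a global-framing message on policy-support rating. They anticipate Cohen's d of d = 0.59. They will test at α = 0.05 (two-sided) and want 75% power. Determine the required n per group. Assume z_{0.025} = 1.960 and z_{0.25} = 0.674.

n = 40 per group

For two independent groups with equal n: n = 2·((z_{α/2} + z_β) / d)².
z_{α/2} + z_β = 1.960 + 0.674 = 2.634.
n = 2 × (2.634 / 0.59)² = 2 × 4.464² = 2 × 19.93 = 39.9.
Round up to the next whole participant.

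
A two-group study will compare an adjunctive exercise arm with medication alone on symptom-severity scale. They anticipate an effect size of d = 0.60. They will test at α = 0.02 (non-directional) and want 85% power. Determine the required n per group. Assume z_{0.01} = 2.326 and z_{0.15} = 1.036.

n = 63 per group

For two independent groups with equal n: n = 2·((z_{α/2} + z_β) / d)².
z_{α/2} + z_β = 2.326 + 1.036 = 3.362.
n = 2 × (3.362 / 0.60)² = 2 × 5.603² = 2 × 31.40 = 62.8.
Round up to the next whole participant.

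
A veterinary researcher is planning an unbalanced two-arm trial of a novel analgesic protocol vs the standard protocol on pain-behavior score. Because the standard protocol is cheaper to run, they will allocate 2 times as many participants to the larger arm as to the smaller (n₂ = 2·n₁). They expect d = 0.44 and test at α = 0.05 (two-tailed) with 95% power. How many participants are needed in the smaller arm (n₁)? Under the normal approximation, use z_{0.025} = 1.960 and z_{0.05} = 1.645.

n₁ = 101

With allocation ratio k = n₂/n₁ = 2, Var(x̄₁−x̄₂) = σ²(1/n₁ + 1/(k·n₁)) = σ²·(k+1)/(k·n₁).
So n₁ = (1 + 1/k)·((z_{α/2} + z_β)/d)² = 1.500 × (3.605/0.44)².
n₁ = 1.500 × 67.13 = 100.7.
Round up: n₁ = 101, giving n₂ = 2 × 101 = 202.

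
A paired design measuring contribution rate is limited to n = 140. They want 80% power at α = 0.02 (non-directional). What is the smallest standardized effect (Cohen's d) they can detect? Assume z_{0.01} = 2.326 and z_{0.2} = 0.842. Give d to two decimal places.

d_min ≈ 0.27

For a single sample (or paired design) of n = 140: d_min = (z_{α/2} + z_β)/√n.
z-sum = 2.326 + 0.842 = 3.168.
d_min = 3.168 / √140 = 3.168 / 11.832 = 0.268.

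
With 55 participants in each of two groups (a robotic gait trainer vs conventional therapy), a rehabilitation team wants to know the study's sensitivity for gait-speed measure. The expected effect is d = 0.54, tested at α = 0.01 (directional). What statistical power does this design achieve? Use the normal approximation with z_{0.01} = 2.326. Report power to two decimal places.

For two equal groups, power = Φ(d·√(n/2) − z_{α}).
d·√(n/2) = 0.54 × √(55/2) = 0.54 × 5.244 = 2.832.
z_β = 2.832 − 2.326 = 0.506.
Power = Φ(0.506) = 0.693.

power ≈ 0.69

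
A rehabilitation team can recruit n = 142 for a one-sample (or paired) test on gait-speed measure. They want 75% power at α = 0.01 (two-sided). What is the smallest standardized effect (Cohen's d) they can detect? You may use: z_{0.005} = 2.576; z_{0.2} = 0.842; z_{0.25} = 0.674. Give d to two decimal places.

d_min ≈ 0.27

For a single sample (or paired design) of n = 142: d_min = (z_{α/2} + z_β)/√n.
z-sum = 2.576 + 0.674 = 3.250.
d_min = 3.250 / √142 = 3.250 / 11.916 = 0.273.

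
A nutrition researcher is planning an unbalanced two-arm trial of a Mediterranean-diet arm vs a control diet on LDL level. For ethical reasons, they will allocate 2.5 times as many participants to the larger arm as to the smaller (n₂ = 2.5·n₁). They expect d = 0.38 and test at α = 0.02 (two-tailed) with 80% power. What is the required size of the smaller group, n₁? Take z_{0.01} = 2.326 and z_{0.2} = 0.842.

n₁ = 98

With allocation ratio k = n₂/n₁ = 2.5, Var(x̄₁−x̄₂) = σ²(1/n₁ + 1/(k·n₁)) = σ²·(k+1)/(k·n₁).
So n₁ = (1 + 1/k)·((z_{α/2} + z_β)/d)² = 1.400 × (3.168/0.38)².
n₁ = 1.400 × 69.50 = 97.3.
Round up: n₁ = 98, giving n₂ = 2.5 × 98 = 245.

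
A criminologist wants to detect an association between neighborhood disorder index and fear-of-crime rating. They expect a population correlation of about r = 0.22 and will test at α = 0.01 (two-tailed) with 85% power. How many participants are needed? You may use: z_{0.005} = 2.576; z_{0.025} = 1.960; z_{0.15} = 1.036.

n = 264

Fisher's z: C = ½·ln((1+r)/(1−r)) = ½·ln(1.5641) = 0.2237.
n = ((z_{α/2} + z_β)/C)² + 3.
(2.576 + 1.036) / 0.2237 = 3.612 / 0.2237 = 16.147.
n = 16.147² + 3 = 260.71 + 3 = 263.7.
Round up.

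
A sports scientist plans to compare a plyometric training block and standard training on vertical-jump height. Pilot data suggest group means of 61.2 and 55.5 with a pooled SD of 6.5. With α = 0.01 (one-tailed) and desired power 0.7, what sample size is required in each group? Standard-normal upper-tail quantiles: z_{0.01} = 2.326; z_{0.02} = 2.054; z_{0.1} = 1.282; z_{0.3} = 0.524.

n = 22 per group

Cohen's d = |M₁ − M₂| / SD_pooled = |61.2 − 55.5| / 6.5 = 5.7 / 6.5 = 0.877.
For two independent groups with equal n: n = 2·((z_{α} + z_β) / d)².
z_{α} + z_β = 2.326 + 0.524 = 2.850.
n = 2 × (2.850 / 0.877)² = 2 × 3.250² = 2 × 10.56 = 21.1.
Round up to the next whole participant.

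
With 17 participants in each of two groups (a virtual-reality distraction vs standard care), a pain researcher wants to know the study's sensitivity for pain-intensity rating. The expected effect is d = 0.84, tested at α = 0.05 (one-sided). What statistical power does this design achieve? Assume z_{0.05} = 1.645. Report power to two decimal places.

For two equal groups, power = Φ(d·√(n/2) − z_{α}).
d·√(n/2) = 0.84 × √(17/2) = 0.84 × 2.915 = 2.449.
z_β = 2.449 − 1.645 = 0.804.
Power = Φ(0.804) = 0.789.

power ≈ 0.79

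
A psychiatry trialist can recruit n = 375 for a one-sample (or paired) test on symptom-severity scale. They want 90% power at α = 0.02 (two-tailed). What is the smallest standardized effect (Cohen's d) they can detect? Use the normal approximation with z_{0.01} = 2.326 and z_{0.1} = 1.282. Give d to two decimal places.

For a single sample (or paired design) of n = 375: d_min = (z_{α/2} + z_β)/√n.
z-sum = 2.326 + 1.282 = 3.608.
d_min = 3.608 / √375 = 3.608 / 19.365 = 0.186.

d_min ≈ 0.19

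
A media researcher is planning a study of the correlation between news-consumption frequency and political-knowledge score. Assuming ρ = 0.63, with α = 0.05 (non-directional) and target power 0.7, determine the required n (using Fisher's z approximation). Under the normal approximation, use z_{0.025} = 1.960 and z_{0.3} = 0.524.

n = 15

Fisher's z: C = ½·ln((1+r)/(1−r)) = ½·ln(4.4054) = 0.7414.
n = ((z_{α/2} + z_β)/C)² + 3.
(1.960 + 0.524) / 0.7414 = 2.484 / 0.7414 = 3.350.
n = 3.350² + 3 = 11.23 + 3 = 14.2.
Round up.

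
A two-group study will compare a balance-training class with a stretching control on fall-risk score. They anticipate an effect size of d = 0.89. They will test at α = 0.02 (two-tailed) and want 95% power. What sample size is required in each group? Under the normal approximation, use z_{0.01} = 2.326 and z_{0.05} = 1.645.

n = 40 per group

For two independent groups with equal n: n = 2·((z_{α/2} + z_β) / d)².
z_{α/2} + z_β = 2.326 + 1.645 = 3.971.
n = 2 × (3.971 / 0.89)² = 2 × 4.462² = 2 × 19.91 = 39.8.
Round up to the next whole participant.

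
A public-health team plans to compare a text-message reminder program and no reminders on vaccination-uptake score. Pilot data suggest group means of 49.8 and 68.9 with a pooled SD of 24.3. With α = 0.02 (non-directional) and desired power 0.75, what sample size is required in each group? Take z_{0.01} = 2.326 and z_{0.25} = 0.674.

Cohen's d = |M₁ − M₂| / SD_pooled = |49.8 − 68.9| / 24.3 = 19.1 / 24.3 = 0.786.
For two independent groups with equal n: n = 2·((z_{α/2} + z_β) / d)².
z_{α/2} + z_β = 2.326 + 0.674 = 3.000.
n = 2 × (3.000 / 0.786)² = 2 × 3.817² = 2 × 14.57 = 29.1.
Round up to the next whole participant.

n = 30 per group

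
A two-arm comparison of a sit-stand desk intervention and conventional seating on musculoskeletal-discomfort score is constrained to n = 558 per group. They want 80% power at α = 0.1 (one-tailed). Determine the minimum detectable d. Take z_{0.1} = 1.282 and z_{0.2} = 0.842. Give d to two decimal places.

d_min ≈ 0.13

For two independent groups of n = 558 each: d_min = (z_{α} + z_β)·√(2/n).
z-sum = 1.282 + 0.842 = 2.124.
d_min = 2.124 × √(2/558) = 2.124 × 0.0599 = 0.127.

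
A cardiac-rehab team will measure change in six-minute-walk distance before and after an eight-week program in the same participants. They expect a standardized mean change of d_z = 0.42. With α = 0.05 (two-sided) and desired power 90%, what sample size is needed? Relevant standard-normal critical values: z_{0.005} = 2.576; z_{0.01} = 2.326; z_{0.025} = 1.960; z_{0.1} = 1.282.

n = 60 pairs

For a paired (one-sample on differences) test: n = ((z_{α/2} + z_β) / d)².
z_{α/2} + z_β = 1.960 + 1.282 = 3.242.
n = (3.242 / 0.42)² = 7.719² = 59.58.
Round up.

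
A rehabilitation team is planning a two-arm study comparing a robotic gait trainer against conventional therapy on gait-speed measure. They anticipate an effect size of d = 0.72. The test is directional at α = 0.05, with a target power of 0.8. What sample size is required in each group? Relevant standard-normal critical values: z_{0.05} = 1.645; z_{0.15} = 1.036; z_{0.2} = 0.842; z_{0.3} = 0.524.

For two independent groups with equal n: n = 2·((z_{α} + z_β) / d)².
z_{α} + z_β = 1.645 + 0.842 = 2.487.
n = 2 × (2.487 / 0.72)² = 2 × 3.454² = 2 × 11.93 = 23.9.
Round up to the next whole participant.

n = 24 per group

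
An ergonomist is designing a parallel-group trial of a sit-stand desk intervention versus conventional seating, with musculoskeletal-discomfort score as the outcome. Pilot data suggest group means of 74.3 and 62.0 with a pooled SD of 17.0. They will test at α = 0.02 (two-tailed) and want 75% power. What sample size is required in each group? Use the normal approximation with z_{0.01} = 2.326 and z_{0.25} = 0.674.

Cohen's d = |M₁ − M₂| / SD_pooled = |74.3 − 62.0| / 17.0 = 12.3 / 17.0 = 0.724.
For two independent groups with equal n: n = 2·((z_{α/2} + z_β) / d)².
z_{α/2} + z_β = 2.326 + 0.674 = 3.000.
n = 2 × (3.000 / 0.724)² = 2 × 4.144² = 2 × 17.17 = 34.3.
Round up to the next whole participant.

n = 35 per group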